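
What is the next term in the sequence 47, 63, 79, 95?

Differences: 63 - 47 = 16
This is an arithmetic sequence with common difference d = 16.
Next term = 95 + 16 = 111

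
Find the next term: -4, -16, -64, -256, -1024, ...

Ratios: -16 / -4 = 4.0
This is a geometric sequence with common ratio r = 4.
Next term = -1024 * 4 = -4096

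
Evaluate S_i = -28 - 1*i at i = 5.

S_5 = -28 + -1*5 = -28 + -5 = -33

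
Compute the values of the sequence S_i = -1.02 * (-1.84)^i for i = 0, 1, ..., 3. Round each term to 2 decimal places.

This is a geometric sequence.
i=0: S_0 = -1.02 * (-1.84)^0 = -1.02
i=1: S_1 = -1.02 * (-1.84)^1 ≈ 1.88
i=2: S_2 = -1.02 * (-1.84)^2 ≈ -3.45
i=3: S_3 = -1.02 * (-1.84)^3 ≈ 6.35
The first 4 terms are: [-1.02, 1.88, -3.45, 6.35]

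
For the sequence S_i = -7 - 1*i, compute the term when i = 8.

S_8 = -7 + -1*8 = -7 + -8 = -15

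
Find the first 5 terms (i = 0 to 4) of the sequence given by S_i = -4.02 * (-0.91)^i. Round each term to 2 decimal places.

This is a geometric sequence.
i=0: S_0 = -4.02 * (-0.91)^0 = -4.02
i=1: S_1 = -4.02 * (-0.91)^1 ≈ 3.66
i=2: S_2 = -4.02 * (-0.91)^2 ≈ -3.33
i=3: S_3 = -4.02 * (-0.91)^3 ≈ 3.03
i=4: S_4 = -4.02 * (-0.91)^4 ≈ -2.76
The first 5 terms are: [-4.02, 3.66, -3.33, 3.03, -2.76]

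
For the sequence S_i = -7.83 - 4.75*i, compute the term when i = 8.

S_8 = -7.83 + -4.75*8 = -7.83 + -38.0 = -45.83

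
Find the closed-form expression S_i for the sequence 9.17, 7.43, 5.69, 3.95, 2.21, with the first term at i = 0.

Check differences: 7.43 - 9.17 = -1.74
5.69 - 7.43 = -1.74
Common difference d = -1.74.
First term a = 9.17.
Formula: S_i = 9.17 - 1.74*i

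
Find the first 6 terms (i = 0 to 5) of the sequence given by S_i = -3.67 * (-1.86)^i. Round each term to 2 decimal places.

This is a geometric sequence.
i=0: S_0 = -3.67 * (-1.86)^0 = -3.67
i=1: S_1 = -3.67 * (-1.86)^1 ≈ 6.83
i=2: S_2 = -3.67 * (-1.86)^2 ≈ -12.7
i=3: S_3 = -3.67 * (-1.86)^3 ≈ 23.62
i=4: S_4 = -3.67 * (-1.86)^4 ≈ -43.93
i=5: S_5 = -3.67 * (-1.86)^5 ≈ 81.7
The first 6 terms are: [-3.67, 6.83, -12.7, 23.62, -43.93, 81.7]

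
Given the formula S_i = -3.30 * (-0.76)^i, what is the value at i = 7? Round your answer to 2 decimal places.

S_7 = -3.3 * (-0.76)^7 ≈ -3.3 * -0.1465 ≈ 0.48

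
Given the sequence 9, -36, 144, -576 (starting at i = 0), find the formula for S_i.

Check ratios: -36 / 9 = -4.0
Common ratio r = -4.
First term a = 9.
Formula: S_i = 9 * (-4)^i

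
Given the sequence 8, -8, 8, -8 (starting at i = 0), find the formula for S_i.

Check ratios: -8 / 8 = -1.0
Common ratio r = -1.
First term a = 8.
Formula: S_i = 8 * (-1)^i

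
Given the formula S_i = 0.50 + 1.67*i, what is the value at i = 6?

S_6 = 0.5 + 1.67*6 = 0.5 + 10.02 = 10.52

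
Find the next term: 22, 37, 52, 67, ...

Differences: 37 - 22 = 15
This is an arithmetic sequence with common difference d = 15.
Next term = 67 + 15 = 82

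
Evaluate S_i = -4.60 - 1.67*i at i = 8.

S_8 = -4.6 + -1.67*8 = -4.6 + -13.36 = -17.96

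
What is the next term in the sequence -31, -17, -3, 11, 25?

Differences: -17 - -31 = 14
This is an arithmetic sequence with common difference d = 14.
Next term = 25 + 14 = 39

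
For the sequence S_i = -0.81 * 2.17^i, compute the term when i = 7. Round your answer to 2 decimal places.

S_7 = -0.81 * 2.17^7 ≈ -0.81 * 226.5782 ≈ -183.53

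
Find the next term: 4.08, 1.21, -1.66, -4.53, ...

Differences: 1.21 - 4.08 = -2.87
This is an arithmetic sequence with common difference d = -2.87.
Next term = -4.53 + -2.87 = -7.4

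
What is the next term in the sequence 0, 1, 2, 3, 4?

Differences: 1 - 0 = 1
This is an arithmetic sequence with common difference d = 1.
Next term = 4 + 1 = 5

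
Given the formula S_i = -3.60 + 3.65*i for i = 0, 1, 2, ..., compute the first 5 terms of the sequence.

This is an arithmetic sequence.
i=0: S_0 = -3.6 + 3.65*0 = -3.6
i=1: S_1 = -3.6 + 3.65*1 = 0.05
i=2: S_2 = -3.6 + 3.65*2 = 3.7
i=3: S_3 = -3.6 + 3.65*3 = 7.35
i=4: S_4 = -3.6 + 3.65*4 = 11.0
The first 5 terms are: [-3.6, 0.05, 3.7, 7.35, 11.0]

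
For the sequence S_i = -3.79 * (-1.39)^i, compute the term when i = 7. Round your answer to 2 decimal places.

S_7 = -3.79 * (-1.39)^7 ≈ -3.79 * -10.0254 ≈ 38.0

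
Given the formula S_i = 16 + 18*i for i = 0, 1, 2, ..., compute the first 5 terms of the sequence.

This is an arithmetic sequence.
i=0: S_0 = 16 + 18*0 = 16
i=1: S_1 = 16 + 18*1 = 34
i=2: S_2 = 16 + 18*2 = 52
i=3: S_3 = 16 + 18*3 = 70
i=4: S_4 = 16 + 18*4 = 88
The first 5 terms are: [16, 34, 52, 70, 88]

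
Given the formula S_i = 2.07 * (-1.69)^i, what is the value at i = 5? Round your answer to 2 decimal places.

S_5 = 2.07 * (-1.69)^5 ≈ 2.07 * -13.7858 ≈ -28.54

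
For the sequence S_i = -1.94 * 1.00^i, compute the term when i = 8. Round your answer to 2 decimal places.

S_8 = -1.94 * 1.0^8 = -1.94 * 1 = -1.94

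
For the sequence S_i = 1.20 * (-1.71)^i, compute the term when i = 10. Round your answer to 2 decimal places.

S_10 = 1.2 * (-1.71)^10 ≈ 1.2 * 213.7771 ≈ 256.53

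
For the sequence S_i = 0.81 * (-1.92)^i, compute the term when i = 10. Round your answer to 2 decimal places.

S_10 = 0.81 * (-1.92)^10 ≈ 0.81 * 680.7886 ≈ 551.44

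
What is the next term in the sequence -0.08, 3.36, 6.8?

Differences: 3.36 - -0.08 = 3.44
This is an arithmetic sequence with common difference d = 3.44.
Next term = 6.8 + 3.44 = 10.24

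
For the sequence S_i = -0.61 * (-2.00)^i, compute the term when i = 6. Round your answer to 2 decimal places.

S_6 = -0.61 * (-2.0)^6 = -0.61 * 64 = -39.04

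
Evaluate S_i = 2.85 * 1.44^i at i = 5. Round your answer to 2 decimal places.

S_5 = 2.85 * 1.44^5 ≈ 2.85 * 6.1917 ≈ 17.65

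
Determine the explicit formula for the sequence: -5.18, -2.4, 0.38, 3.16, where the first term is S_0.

Check differences: -2.4 - -5.18 = 2.78
0.38 - -2.4 = 2.78
Common difference d = 2.78.
First term a = -5.18.
Formula: S_i = -5.18 + 2.78*i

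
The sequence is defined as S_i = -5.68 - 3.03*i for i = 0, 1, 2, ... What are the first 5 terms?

This is an arithmetic sequence.
i=0: S_0 = -5.68 + -3.03*0 = -5.68
i=1: S_1 = -5.68 + -3.03*1 = -8.71
i=2: S_2 = -5.68 + -3.03*2 = -11.74
i=3: S_3 = -5.68 + -3.03*3 = -14.77
i=4: S_4 = -5.68 + -3.03*4 = -17.8
The first 5 terms are: [-5.68, -8.71, -11.74, -14.77, -17.8]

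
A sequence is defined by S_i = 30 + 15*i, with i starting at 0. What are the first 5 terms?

This is an arithmetic sequence.
i=0: S_0 = 30 + 15*0 = 30
i=1: S_1 = 30 + 15*1 = 45
i=2: S_2 = 30 + 15*2 = 60
i=3: S_3 = 30 + 15*3 = 75
i=4: S_4 = 30 + 15*4 = 90
The first 5 terms are: [30, 45, 60, 75, 90]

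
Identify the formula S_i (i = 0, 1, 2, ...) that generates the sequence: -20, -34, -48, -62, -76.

Check differences: -34 - -20 = -14
-48 - -34 = -14
Common difference d = -14.
First term a = -20.
Formula: S_i = -20 - 14*i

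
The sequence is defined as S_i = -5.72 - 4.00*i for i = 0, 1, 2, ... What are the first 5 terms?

This is an arithmetic sequence.
i=0: S_0 = -5.72 + -4.0*0 = -5.72
i=1: S_1 = -5.72 + -4.0*1 = -9.72
i=2: S_2 = -5.72 + -4.0*2 = -13.72
i=3: S_3 = -5.72 + -4.0*3 = -17.72
i=4: S_4 = -5.72 + -4.0*4 = -21.72
The first 5 terms are: [-5.72, -9.72, -13.72, -17.72, -21.72]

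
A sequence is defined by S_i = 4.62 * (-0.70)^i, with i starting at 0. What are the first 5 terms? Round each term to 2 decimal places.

This is a geometric sequence.
i=0: S_0 = 4.62 * (-0.7)^0 = 4.62
i=1: S_1 = 4.62 * (-0.7)^1 ≈ -3.23
i=2: S_2 = 4.62 * (-0.7)^2 ≈ 2.26
i=3: S_3 = 4.62 * (-0.7)^3 ≈ -1.58
i=4: S_4 = 4.62 * (-0.7)^4 ≈ 1.11
The first 5 terms are: [4.62, -3.23, 2.26, -1.58, 1.11]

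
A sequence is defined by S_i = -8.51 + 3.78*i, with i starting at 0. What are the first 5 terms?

This is an arithmetic sequence.
i=0: S_0 = -8.51 + 3.78*0 = -8.51
i=1: S_1 = -8.51 + 3.78*1 = -4.73
i=2: S_2 = -8.51 + 3.78*2 = -0.95
i=3: S_3 = -8.51 + 3.78*3 = 2.83
i=4: S_4 = -8.51 + 3.78*4 = 6.61
The first 5 terms are: [-8.51, -4.73, -0.95, 2.83, 6.61]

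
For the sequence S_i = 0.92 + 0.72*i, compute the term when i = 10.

S_10 = 0.92 + 0.72*10 = 0.92 + 7.2 = 8.12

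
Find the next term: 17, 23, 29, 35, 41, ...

Differences: 23 - 17 = 6
This is an arithmetic sequence with common difference d = 6.
Next term = 41 + 6 = 47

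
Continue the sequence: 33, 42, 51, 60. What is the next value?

Differences: 42 - 33 = 9
This is an arithmetic sequence with common difference d = 9.
Next term = 60 + 9 = 69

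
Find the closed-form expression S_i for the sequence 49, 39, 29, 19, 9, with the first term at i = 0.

Check differences: 39 - 49 = -10
29 - 39 = -10
Common difference d = -10.
First term a = 49.
Formula: S_i = 49 - 10*i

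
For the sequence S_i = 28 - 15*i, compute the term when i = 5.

S_5 = 28 + -15*5 = 28 + -75 = -47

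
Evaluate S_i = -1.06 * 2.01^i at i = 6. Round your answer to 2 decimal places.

S_6 = -1.06 * 2.01^6 ≈ -1.06 * 65.9442 ≈ -69.9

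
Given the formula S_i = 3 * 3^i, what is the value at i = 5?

S_5 = 3 * 3^5 = 3 * 243 = 729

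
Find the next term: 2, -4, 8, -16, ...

Ratios: -4 / 2 = -2.0
This is a geometric sequence with common ratio r = -2.
Next term = -16 * -2 = 32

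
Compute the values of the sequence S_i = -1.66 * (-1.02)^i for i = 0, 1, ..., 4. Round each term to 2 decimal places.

This is a geometric sequence.
i=0: S_0 = -1.66 * (-1.02)^0 = -1.66
i=1: S_1 = -1.66 * (-1.02)^1 ≈ 1.69
i=2: S_2 = -1.66 * (-1.02)^2 ≈ -1.73
i=3: S_3 = -1.66 * (-1.02)^3 ≈ 1.76
i=4: S_4 = -1.66 * (-1.02)^4 ≈ -1.8
The first 5 terms are: [-1.66, 1.69, -1.73, 1.76, -1.8]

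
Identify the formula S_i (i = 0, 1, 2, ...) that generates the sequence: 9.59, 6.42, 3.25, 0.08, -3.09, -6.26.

Check differences: 6.42 - 9.59 = -3.17
3.25 - 6.42 = -3.17
Common difference d = -3.17.
First term a = 9.59.
Formula: S_i = 9.59 - 3.17*i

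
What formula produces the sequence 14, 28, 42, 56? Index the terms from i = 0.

Check differences: 28 - 14 = 14
42 - 28 = 14
Common difference d = 14.
First term a = 14.
Formula: S_i = 14 + 14*i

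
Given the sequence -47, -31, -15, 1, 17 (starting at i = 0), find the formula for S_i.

Check differences: -31 - -47 = 16
-15 - -31 = 16
Common difference d = 16.
First term a = -47.
Formula: S_i = -47 + 16*i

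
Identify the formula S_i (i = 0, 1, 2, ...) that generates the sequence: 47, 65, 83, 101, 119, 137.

Check differences: 65 - 47 = 18
83 - 65 = 18
Common difference d = 18.
First term a = 47.
Formula: S_i = 47 + 18*i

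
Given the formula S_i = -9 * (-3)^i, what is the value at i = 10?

S_10 = -9 * (-3)^10 = -9 * 59049 = -531441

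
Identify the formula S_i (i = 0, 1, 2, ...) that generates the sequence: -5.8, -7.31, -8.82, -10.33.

Check differences: -7.31 - -5.8 = -1.51
-8.82 - -7.31 = -1.51
Common difference d = -1.51.
First term a = -5.8.
Formula: S_i = -5.80 - 1.51*i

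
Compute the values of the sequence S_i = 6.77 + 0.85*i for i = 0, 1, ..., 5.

This is an arithmetic sequence.
i=0: S_0 = 6.77 + 0.85*0 = 6.77
i=1: S_1 = 6.77 + 0.85*1 = 7.62
i=2: S_2 = 6.77 + 0.85*2 = 8.47
i=3: S_3 = 6.77 + 0.85*3 = 9.32
i=4: S_4 = 6.77 + 0.85*4 = 10.17
i=5: S_5 = 6.77 + 0.85*5 = 11.02
The first 6 terms are: [6.77, 7.62, 8.47, 9.32, 10.17, 11.02]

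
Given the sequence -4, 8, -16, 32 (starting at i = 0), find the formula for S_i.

Check ratios: 8 / -4 = -2.0
Common ratio r = -2.
First term a = -4.
Formula: S_i = -4 * (-2)^i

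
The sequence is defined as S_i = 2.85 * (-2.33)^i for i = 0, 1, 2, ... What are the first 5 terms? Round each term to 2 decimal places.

This is a geometric sequence.
i=0: S_0 = 2.85 * (-2.33)^0 = 2.85
i=1: S_1 = 2.85 * (-2.33)^1 ≈ -6.64
i=2: S_2 = 2.85 * (-2.33)^2 ≈ 15.47
i=3: S_3 = 2.85 * (-2.33)^3 ≈ -36.05
i=4: S_4 = 2.85 * (-2.33)^4 ≈ 84.0
The first 5 terms are: [2.85, -6.64, 15.47, -36.05, 84.0]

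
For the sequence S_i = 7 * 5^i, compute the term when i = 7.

S_7 = 7 * 5^7 = 7 * 78125 = 546875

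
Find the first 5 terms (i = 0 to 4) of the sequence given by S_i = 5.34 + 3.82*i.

This is an arithmetic sequence.
i=0: S_0 = 5.34 + 3.82*0 = 5.34
i=1: S_1 = 5.34 + 3.82*1 = 9.16
i=2: S_2 = 5.34 + 3.82*2 = 12.98
i=3: S_3 = 5.34 + 3.82*3 = 16.8
i=4: S_4 = 5.34 + 3.82*4 = 20.62
The first 5 terms are: [5.34, 9.16, 12.98, 16.8, 20.62]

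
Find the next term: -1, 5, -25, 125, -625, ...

Ratios: 5 / -1 = -5.0
This is a geometric sequence with common ratio r = -5.
Next term = -625 * -5 = 3125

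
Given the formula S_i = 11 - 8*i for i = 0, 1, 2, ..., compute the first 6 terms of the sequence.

This is an arithmetic sequence.
i=0: S_0 = 11 + -8*0 = 11
i=1: S_1 = 11 + -8*1 = 3
i=2: S_2 = 11 + -8*2 = -5
i=3: S_3 = 11 + -8*3 = -13
i=4: S_4 = 11 + -8*4 = -21
i=5: S_5 = 11 + -8*5 = -29
The first 6 terms are: [11, 3, -5, -13, -21, -29]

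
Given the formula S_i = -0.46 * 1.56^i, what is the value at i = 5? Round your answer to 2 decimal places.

S_5 = -0.46 * 1.56^5 ≈ -0.46 * 9.239 ≈ -4.25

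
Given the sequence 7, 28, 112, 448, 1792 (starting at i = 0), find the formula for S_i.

Check ratios: 28 / 7 = 4.0
Common ratio r = 4.
First term a = 7.
Formula: S_i = 7 * 4^i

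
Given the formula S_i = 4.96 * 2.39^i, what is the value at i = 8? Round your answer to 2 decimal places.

S_8 = 4.96 * 2.39^8 ≈ 4.96 * 1064.592 ≈ 5280.38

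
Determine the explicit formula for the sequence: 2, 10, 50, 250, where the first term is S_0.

Check ratios: 10 / 2 = 5.0
Common ratio r = 5.
First term a = 2.
Formula: S_i = 2 * 5^i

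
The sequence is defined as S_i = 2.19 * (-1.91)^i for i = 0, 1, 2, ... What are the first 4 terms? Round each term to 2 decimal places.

This is a geometric sequence.
i=0: S_0 = 2.19 * (-1.91)^0 = 2.19
i=1: S_1 = 2.19 * (-1.91)^1 ≈ -4.18
i=2: S_2 = 2.19 * (-1.91)^2 ≈ 7.99
i=3: S_3 = 2.19 * (-1.91)^3 ≈ -15.26
The first 4 terms are: [2.19, -4.18, 7.99, -15.26]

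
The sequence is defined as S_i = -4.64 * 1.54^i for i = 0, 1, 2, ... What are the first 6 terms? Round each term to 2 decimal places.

This is a geometric sequence.
i=0: S_0 = -4.64 * 1.54^0 = -4.64
i=1: S_1 = -4.64 * 1.54^1 ≈ -7.15
i=2: S_2 = -4.64 * 1.54^2 ≈ -11.0
i=3: S_3 = -4.64 * 1.54^3 ≈ -16.95
i=4: S_4 = -4.64 * 1.54^4 ≈ -26.1
i=5: S_5 = -4.64 * 1.54^5 ≈ -40.19
The first 6 terms are: [-4.64, -7.15, -11.0, -16.95, -26.1, -40.19]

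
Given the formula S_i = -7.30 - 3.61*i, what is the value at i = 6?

S_6 = -7.3 + -3.61*6 = -7.3 + -21.66 = -28.96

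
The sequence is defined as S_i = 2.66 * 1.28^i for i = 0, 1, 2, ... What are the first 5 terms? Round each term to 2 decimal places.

This is a geometric sequence.
i=0: S_0 = 2.66 * 1.28^0 = 2.66
i=1: S_1 = 2.66 * 1.28^1 ≈ 3.4
i=2: S_2 = 2.66 * 1.28^2 ≈ 4.36
i=3: S_3 = 2.66 * 1.28^3 ≈ 5.58
i=4: S_4 = 2.66 * 1.28^4 ≈ 7.14
The first 5 terms are: [2.66, 3.4, 4.36, 5.58, 7.14]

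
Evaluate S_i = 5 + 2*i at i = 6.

S_6 = 5 + 2*6 = 5 + 12 = 17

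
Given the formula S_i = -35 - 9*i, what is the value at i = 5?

S_5 = -35 + -9*5 = -35 + -45 = -80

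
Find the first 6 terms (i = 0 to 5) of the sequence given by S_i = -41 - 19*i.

This is an arithmetic sequence.
i=0: S_0 = -41 + -19*0 = -41
i=1: S_1 = -41 + -19*1 = -60
i=2: S_2 = -41 + -19*2 = -79
i=3: S_3 = -41 + -19*3 = -98
i=4: S_4 = -41 + -19*4 = -117
i=5: S_5 = -41 + -19*5 = -136
The first 6 terms are: [-41, -60, -79, -98, -117, -136]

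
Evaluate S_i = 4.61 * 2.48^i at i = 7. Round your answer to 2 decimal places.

S_7 = 4.61 * 2.48^7 ≈ 4.61 * 576.9813 ≈ 2659.88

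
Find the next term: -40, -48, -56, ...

Differences: -48 - -40 = -8
This is an arithmetic sequence with common difference d = -8.
Next term = -56 + -8 = -64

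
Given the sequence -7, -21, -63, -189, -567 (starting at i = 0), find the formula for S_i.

Check ratios: -21 / -7 = 3.0
Common ratio r = 3.
First term a = -7.
Formula: S_i = -7 * 3^i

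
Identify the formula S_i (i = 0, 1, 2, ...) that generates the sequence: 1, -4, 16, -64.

Check ratios: -4 / 1 = -4.0
Common ratio r = -4.
First term a = 1.
Formula: S_i = 1 * (-4)^i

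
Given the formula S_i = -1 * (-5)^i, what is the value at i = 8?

S_8 = -1 * (-5)^8 = -1 * 390625 = -390625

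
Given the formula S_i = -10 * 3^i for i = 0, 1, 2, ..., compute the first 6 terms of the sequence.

This is a geometric sequence.
i=0: S_0 = -10 * 3^0 = -10
i=1: S_1 = -10 * 3^1 = -30
i=2: S_2 = -10 * 3^2 = -90
i=3: S_3 = -10 * 3^3 = -270
i=4: S_4 = -10 * 3^4 = -810
i=5: S_5 = -10 * 3^5 = -2430
The first 6 terms are: [-10, -30, -90, -270, -810, -2430]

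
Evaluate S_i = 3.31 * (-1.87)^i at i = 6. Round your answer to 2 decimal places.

S_6 = 3.31 * (-1.87)^6 ≈ 3.31 * 42.7612 ≈ 141.54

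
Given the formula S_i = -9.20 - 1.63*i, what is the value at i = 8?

S_8 = -9.2 + -1.63*8 = -9.2 + -13.04 = -22.24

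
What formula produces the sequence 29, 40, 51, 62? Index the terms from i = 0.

Check differences: 40 - 29 = 11
51 - 40 = 11
Common difference d = 11.
First term a = 29.
Formula: S_i = 29 + 11*i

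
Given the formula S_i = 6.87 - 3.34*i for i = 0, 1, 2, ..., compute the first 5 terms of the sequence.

This is an arithmetic sequence.
i=0: S_0 = 6.87 + -3.34*0 = 6.87
i=1: S_1 = 6.87 + -3.34*1 = 3.53
i=2: S_2 = 6.87 + -3.34*2 = 0.19
i=3: S_3 = 6.87 + -3.34*3 = -3.15
i=4: S_4 = 6.87 + -3.34*4 = -6.49
The first 5 terms are: [6.87, 3.53, 0.19, -3.15, -6.49]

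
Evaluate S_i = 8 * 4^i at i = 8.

S_8 = 8 * 4^8 = 8 * 65536 = 524288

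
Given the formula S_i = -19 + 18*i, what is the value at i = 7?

S_7 = -19 + 18*7 = -19 + 126 = 107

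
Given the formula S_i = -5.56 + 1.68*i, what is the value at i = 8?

S_8 = -5.56 + 1.68*8 = -5.56 + 13.44 = 7.88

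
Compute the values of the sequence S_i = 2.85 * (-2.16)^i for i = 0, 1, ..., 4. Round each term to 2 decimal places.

This is a geometric sequence.
i=0: S_0 = 2.85 * (-2.16)^0 = 2.85
i=1: S_1 = 2.85 * (-2.16)^1 ≈ -6.16
i=2: S_2 = 2.85 * (-2.16)^2 ≈ 13.3
i=3: S_3 = 2.85 * (-2.16)^3 ≈ -28.72
i=4: S_4 = 2.85 * (-2.16)^4 ≈ 62.04
The first 5 terms are: [2.85, -6.16, 13.3, -28.72, 62.04]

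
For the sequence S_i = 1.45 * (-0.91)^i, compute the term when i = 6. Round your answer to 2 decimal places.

S_6 = 1.45 * (-0.91)^6 ≈ 1.45 * 0.5679 ≈ 0.82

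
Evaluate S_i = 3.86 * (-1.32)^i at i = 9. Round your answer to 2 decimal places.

S_9 = 3.86 * (-1.32)^9 ≈ 3.86 * -12.1665 ≈ -46.96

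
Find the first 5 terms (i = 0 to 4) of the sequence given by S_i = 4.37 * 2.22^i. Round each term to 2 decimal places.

This is a geometric sequence.
i=0: S_0 = 4.37 * 2.22^0 = 4.37
i=1: S_1 = 4.37 * 2.22^1 ≈ 9.7
i=2: S_2 = 4.37 * 2.22^2 ≈ 21.54
i=3: S_3 = 4.37 * 2.22^3 ≈ 47.81
i=4: S_4 = 4.37 * 2.22^4 ≈ 106.14
The first 5 terms are: [4.37, 9.7, 21.54, 47.81, 106.14]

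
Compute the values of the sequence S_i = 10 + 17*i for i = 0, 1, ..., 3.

This is an arithmetic sequence.
i=0: S_0 = 10 + 17*0 = 10
i=1: S_1 = 10 + 17*1 = 27
i=2: S_2 = 10 + 17*2 = 44
i=3: S_3 = 10 + 17*3 = 61
The first 4 terms are: [10, 27, 44, 61]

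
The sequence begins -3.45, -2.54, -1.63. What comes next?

Differences: -2.54 - -3.45 = 0.91
This is an arithmetic sequence with common difference d = 0.91.
Next term = -1.63 + 0.91 = -0.72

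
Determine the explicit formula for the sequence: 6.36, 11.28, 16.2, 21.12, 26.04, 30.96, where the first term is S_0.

Check differences: 11.28 - 6.36 = 4.92
16.2 - 11.28 = 4.92
Common difference d = 4.92.
First term a = 6.36.
Formula: S_i = 6.36 + 4.92*i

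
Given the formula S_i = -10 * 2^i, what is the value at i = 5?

S_5 = -10 * 2^5 = -10 * 32 = -320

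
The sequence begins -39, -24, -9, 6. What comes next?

Differences: -24 - -39 = 15
This is an arithmetic sequence with common difference d = 15.
Next term = 6 + 15 = 21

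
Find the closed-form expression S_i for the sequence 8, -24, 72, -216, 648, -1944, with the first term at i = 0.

Check ratios: -24 / 8 = -3.0
Common ratio r = -3.
First term a = 8.
Formula: S_i = 8 * (-3)^i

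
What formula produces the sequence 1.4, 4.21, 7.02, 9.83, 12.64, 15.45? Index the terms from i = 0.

Check differences: 4.21 - 1.4 = 2.81
7.02 - 4.21 = 2.81
Common difference d = 2.81.
First term a = 1.4.
Formula: S_i = 1.40 + 2.81*i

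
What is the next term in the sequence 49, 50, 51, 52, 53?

Differences: 50 - 49 = 1
This is an arithmetic sequence with common difference d = 1.
Next term = 53 + 1 = 54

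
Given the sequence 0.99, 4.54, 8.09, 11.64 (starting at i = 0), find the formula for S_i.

Check differences: 4.54 - 0.99 = 3.55
8.09 - 4.54 = 3.55
Common difference d = 3.55.
First term a = 0.99.
Formula: S_i = 0.99 + 3.55*i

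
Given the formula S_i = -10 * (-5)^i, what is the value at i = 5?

S_5 = -10 * (-5)^5 = -10 * -3125 = 31250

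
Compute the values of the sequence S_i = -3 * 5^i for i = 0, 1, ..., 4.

This is a geometric sequence.
i=0: S_0 = -3 * 5^0 = -3
i=1: S_1 = -3 * 5^1 = -15
i=2: S_2 = -3 * 5^2 = -75
i=3: S_3 = -3 * 5^3 = -375
i=4: S_4 = -3 * 5^4 = -1875
The first 5 terms are: [-3, -15, -75, -375, -1875]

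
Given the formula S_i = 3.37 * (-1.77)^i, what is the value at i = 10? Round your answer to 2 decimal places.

S_10 = 3.37 * (-1.77)^10 ≈ 3.37 * 301.8093 ≈ 1017.1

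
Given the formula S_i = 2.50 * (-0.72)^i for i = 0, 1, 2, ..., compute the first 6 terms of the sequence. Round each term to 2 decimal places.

This is a geometric sequence.
i=0: S_0 = 2.5 * (-0.72)^0 = 2.5
i=1: S_1 = 2.5 * (-0.72)^1 = -1.8
i=2: S_2 = 2.5 * (-0.72)^2 ≈ 1.3
i=3: S_3 = 2.5 * (-0.72)^3 ≈ -0.93
i=4: S_4 = 2.5 * (-0.72)^4 ≈ 0.67
i=5: S_5 = 2.5 * (-0.72)^5 ≈ -0.48
The first 6 terms are: [2.5, -1.8, 1.3, -0.93, 0.67, -0.48]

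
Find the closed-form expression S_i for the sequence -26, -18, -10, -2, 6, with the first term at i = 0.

Check differences: -18 - -26 = 8
-10 - -18 = 8
Common difference d = 8.
First term a = -26.
Formula: S_i = -26 + 8*i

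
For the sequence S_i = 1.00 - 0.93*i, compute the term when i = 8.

S_8 = 1.0 + -0.93*8 = 1.0 + -7.44 = -6.44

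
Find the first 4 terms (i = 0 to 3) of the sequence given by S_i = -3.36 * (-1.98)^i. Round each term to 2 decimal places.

This is a geometric sequence.
i=0: S_0 = -3.36 * (-1.98)^0 = -3.36
i=1: S_1 = -3.36 * (-1.98)^1 ≈ 6.65
i=2: S_2 = -3.36 * (-1.98)^2 ≈ -13.17
i=3: S_3 = -3.36 * (-1.98)^3 ≈ 26.08
The first 4 terms are: [-3.36, 6.65, -13.17, 26.08]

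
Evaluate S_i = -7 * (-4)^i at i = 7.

S_7 = -7 * (-4)^7 = -7 * -16384 = 114688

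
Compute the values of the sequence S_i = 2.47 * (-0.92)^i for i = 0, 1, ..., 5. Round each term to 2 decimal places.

This is a geometric sequence.
i=0: S_0 = 2.47 * (-0.92)^0 = 2.47
i=1: S_1 = 2.47 * (-0.92)^1 ≈ -2.27
i=2: S_2 = 2.47 * (-0.92)^2 ≈ 2.09
i=3: S_3 = 2.47 * (-0.92)^3 ≈ -1.92
i=4: S_4 = 2.47 * (-0.92)^4 ≈ 1.77
i=5: S_5 = 2.47 * (-0.92)^5 ≈ -1.63
The first 6 terms are: [2.47, -2.27, 2.09, -1.92, 1.77, -1.63]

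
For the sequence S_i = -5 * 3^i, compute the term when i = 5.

S_5 = -5 * 3^5 = -5 * 243 = -1215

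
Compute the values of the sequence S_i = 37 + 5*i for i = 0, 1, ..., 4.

This is an arithmetic sequence.
i=0: S_0 = 37 + 5*0 = 37
i=1: S_1 = 37 + 5*1 = 42
i=2: S_2 = 37 + 5*2 = 47
i=3: S_3 = 37 + 5*3 = 52
i=4: S_4 = 37 + 5*4 = 57
The first 5 terms are: [37, 42, 47, 52, 57]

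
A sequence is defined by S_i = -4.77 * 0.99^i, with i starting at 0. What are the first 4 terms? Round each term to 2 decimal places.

This is a geometric sequence.
i=0: S_0 = -4.77 * 0.99^0 = -4.77
i=1: S_1 = -4.77 * 0.99^1 ≈ -4.72
i=2: S_2 = -4.77 * 0.99^2 ≈ -4.68
i=3: S_3 = -4.77 * 0.99^3 ≈ -4.63
The first 4 terms are: [-4.77, -4.72, -4.68, -4.63]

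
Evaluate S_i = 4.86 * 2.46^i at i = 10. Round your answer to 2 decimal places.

S_10 = 4.86 * 2.46^10 ≈ 4.86 * 8116.1688 ≈ 39444.58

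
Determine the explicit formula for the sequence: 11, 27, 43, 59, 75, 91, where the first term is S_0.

Check differences: 27 - 11 = 16
43 - 27 = 16
Common difference d = 16.
First term a = 11.
Formula: S_i = 11 + 16*i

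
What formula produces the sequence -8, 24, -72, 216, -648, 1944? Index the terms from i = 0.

Check ratios: 24 / -8 = -3.0
Common ratio r = -3.
First term a = -8.
Formula: S_i = -8 * (-3)^i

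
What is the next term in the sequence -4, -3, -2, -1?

Differences: -3 - -4 = 1
This is an arithmetic sequence with common difference d = 1.
Next term = -1 + 1 = 0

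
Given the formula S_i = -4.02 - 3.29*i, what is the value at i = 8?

S_8 = -4.02 + -3.29*8 = -4.02 + -26.32 = -30.34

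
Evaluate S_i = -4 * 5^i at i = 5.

S_5 = -4 * 5^5 = -4 * 3125 = -12500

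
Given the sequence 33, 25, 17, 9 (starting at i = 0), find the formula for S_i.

Check differences: 25 - 33 = -8
17 - 25 = -8
Common difference d = -8.
First term a = 33.
Formula: S_i = 33 - 8*i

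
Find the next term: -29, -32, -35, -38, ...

Differences: -32 - -29 = -3
This is an arithmetic sequence with common difference d = -3.
Next term = -38 + -3 = -41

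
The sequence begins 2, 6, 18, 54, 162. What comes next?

Ratios: 6 / 2 = 3.0
This is a geometric sequence with common ratio r = 3.
Next term = 162 * 3 = 486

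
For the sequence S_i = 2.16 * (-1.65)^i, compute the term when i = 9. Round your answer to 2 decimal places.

S_9 = 2.16 * (-1.65)^9 ≈ 2.16 * -90.6474 ≈ -195.8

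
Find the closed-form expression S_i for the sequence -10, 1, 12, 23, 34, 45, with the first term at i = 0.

Check differences: 1 - -10 = 11
12 - 1 = 11
Common difference d = 11.
First term a = -10.
Formula: S_i = -10 + 11*i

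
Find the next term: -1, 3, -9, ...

Ratios: 3 / -1 = -3.0
This is a geometric sequence with common ratio r = -3.
Next term = -9 * -3 = 27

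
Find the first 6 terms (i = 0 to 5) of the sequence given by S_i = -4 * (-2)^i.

This is a geometric sequence.
i=0: S_0 = -4 * (-2)^0 = -4
i=1: S_1 = -4 * (-2)^1 = 8
i=2: S_2 = -4 * (-2)^2 = -16
i=3: S_3 = -4 * (-2)^3 = 32
i=4: S_4 = -4 * (-2)^4 = -64
i=5: S_5 = -4 * (-2)^5 = 128
The first 6 terms are: [-4, 8, -16, 32, -64, 128]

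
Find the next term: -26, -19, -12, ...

Differences: -19 - -26 = 7
This is an arithmetic sequence with common difference d = 7.
Next term = -12 + 7 = -5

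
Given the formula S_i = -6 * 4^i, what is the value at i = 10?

S_10 = -6 * 4^10 = -6 * 1048576 = -6291456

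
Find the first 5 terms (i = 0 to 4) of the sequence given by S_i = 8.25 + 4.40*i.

This is an arithmetic sequence.
i=0: S_0 = 8.25 + 4.4*0 = 8.25
i=1: S_1 = 8.25 + 4.4*1 = 12.65
i=2: S_2 = 8.25 + 4.4*2 = 17.05
i=3: S_3 = 8.25 + 4.4*3 = 21.45
i=4: S_4 = 8.25 + 4.4*4 = 25.85
The first 5 terms are: [8.25, 12.65, 17.05, 21.45, 25.85]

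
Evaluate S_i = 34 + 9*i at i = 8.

S_8 = 34 + 9*8 = 34 + 72 = 106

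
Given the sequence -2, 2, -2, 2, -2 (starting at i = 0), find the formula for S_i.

Check ratios: 2 / -2 = -1.0
Common ratio r = -1.
First term a = -2.
Formula: S_i = -2 * (-1)^i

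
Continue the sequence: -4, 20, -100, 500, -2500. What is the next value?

Ratios: 20 / -4 = -5.0
This is a geometric sequence with common ratio r = -5.
Next term = -2500 * -5 = 12500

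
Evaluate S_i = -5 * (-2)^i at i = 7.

S_7 = -5 * (-2)^7 = -5 * -128 = 640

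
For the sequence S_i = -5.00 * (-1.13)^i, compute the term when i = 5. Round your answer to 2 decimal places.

S_5 = -5.0 * (-1.13)^5 ≈ -5.0 * -1.8424 ≈ 9.21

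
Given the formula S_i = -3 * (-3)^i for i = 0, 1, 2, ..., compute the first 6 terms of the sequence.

This is a geometric sequence.
i=0: S_0 = -3 * (-3)^0 = -3
i=1: S_1 = -3 * (-3)^1 = 9
i=2: S_2 = -3 * (-3)^2 = -27
i=3: S_3 = -3 * (-3)^3 = 81
i=4: S_4 = -3 * (-3)^4 = -243
i=5: S_5 = -3 * (-3)^5 = 729
The first 6 terms are: [-3, 9, -27, 81, -243, 729]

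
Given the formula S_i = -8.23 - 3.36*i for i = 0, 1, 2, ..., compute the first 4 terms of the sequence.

This is an arithmetic sequence.
i=0: S_0 = -8.23 + -3.36*0 = -8.23
i=1: S_1 = -8.23 + -3.36*1 = -11.59
i=2: S_2 = -8.23 + -3.36*2 = -14.95
i=3: S_3 = -8.23 + -3.36*3 = -18.31
The first 4 terms are: [-8.23, -11.59, -14.95, -18.31]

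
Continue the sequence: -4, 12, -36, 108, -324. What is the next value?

Ratios: 12 / -4 = -3.0
This is a geometric sequence with common ratio r = -3.
Next term = -324 * -3 = 972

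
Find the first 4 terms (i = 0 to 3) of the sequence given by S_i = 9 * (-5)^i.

This is a geometric sequence.
i=0: S_0 = 9 * (-5)^0 = 9
i=1: S_1 = 9 * (-5)^1 = -45
i=2: S_2 = 9 * (-5)^2 = 225
i=3: S_3 = 9 * (-5)^3 = -1125
The first 4 terms are: [9, -45, 225, -1125]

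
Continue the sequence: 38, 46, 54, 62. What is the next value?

Differences: 46 - 38 = 8
This is an arithmetic sequence with common difference d = 8.
Next term = 62 + 8 = 70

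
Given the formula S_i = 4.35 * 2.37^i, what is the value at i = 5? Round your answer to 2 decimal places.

S_5 = 4.35 * 2.37^5 ≈ 4.35 * 74.7725 ≈ 325.26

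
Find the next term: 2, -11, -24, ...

Differences: -11 - 2 = -13
This is an arithmetic sequence with common difference d = -13.
Next term = -24 + -13 = -37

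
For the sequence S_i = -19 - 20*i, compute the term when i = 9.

S_9 = -19 + -20*9 = -19 + -180 = -199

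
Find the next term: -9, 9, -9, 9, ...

Ratios: 9 / -9 = -1.0
This is a geometric sequence with common ratio r = -1.
Next term = 9 * -1 = -9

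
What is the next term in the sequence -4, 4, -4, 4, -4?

Ratios: 4 / -4 = -1.0
This is a geometric sequence with common ratio r = -1.
Next term = -4 * -1 = 4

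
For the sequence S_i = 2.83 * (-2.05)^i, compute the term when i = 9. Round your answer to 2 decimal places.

S_9 = 2.83 * (-2.05)^9 ≈ 2.83 * -639.4178 ≈ -1809.55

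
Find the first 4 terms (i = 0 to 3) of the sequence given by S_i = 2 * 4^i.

This is a geometric sequence.
i=0: S_0 = 2 * 4^0 = 2
i=1: S_1 = 2 * 4^1 = 8
i=2: S_2 = 2 * 4^2 = 32
i=3: S_3 = 2 * 4^3 = 128
The first 4 terms are: [2, 8, 32, 128]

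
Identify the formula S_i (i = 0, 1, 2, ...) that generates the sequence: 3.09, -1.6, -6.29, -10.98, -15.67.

Check differences: -1.6 - 3.09 = -4.69
-6.29 - -1.6 = -4.69
Common difference d = -4.69.
First term a = 3.09.
Formula: S_i = 3.09 - 4.69*i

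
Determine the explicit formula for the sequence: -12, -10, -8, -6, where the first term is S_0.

Check differences: -10 - -12 = 2
-8 - -10 = 2
Common difference d = 2.
First term a = -12.
Formula: S_i = -12 + 2*i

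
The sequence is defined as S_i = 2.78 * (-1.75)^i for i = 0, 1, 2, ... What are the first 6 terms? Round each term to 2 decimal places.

This is a geometric sequence.
i=0: S_0 = 2.78 * (-1.75)^0 = 2.78
i=1: S_1 = 2.78 * (-1.75)^1 ≈ -4.87
i=2: S_2 = 2.78 * (-1.75)^2 ≈ 8.51
i=3: S_3 = 2.78 * (-1.75)^3 ≈ -14.9
i=4: S_4 = 2.78 * (-1.75)^4 ≈ 26.07
i=5: S_5 = 2.78 * (-1.75)^5 ≈ -45.63
The first 6 terms are: [2.78, -4.87, 8.51, -14.9, 26.07, -45.63]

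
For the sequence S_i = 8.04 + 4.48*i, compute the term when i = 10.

S_10 = 8.04 + 4.48*10 = 8.04 + 44.8 = 52.84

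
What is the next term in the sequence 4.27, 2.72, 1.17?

Differences: 2.72 - 4.27 = -1.55
This is an arithmetic sequence with common difference d = -1.55.
Next term = 1.17 + -1.55 = -0.38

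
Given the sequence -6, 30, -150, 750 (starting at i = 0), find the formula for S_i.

Check ratios: 30 / -6 = -5.0
Common ratio r = -5.
First term a = -6.
Formula: S_i = -6 * (-5)^i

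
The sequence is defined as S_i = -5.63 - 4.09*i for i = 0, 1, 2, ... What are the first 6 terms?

This is an arithmetic sequence.
i=0: S_0 = -5.63 + -4.09*0 = -5.63
i=1: S_1 = -5.63 + -4.09*1 = -9.72
i=2: S_2 = -5.63 + -4.09*2 = -13.81
i=3: S_3 = -5.63 + -4.09*3 = -17.9
i=4: S_4 = -5.63 + -4.09*4 = -21.99
i=5: S_5 = -5.63 + -4.09*5 = -26.08
The first 6 terms are: [-5.63, -9.72, -13.81, -17.9, -21.99, -26.08]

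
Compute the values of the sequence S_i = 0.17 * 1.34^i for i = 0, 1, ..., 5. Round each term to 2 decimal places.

This is a geometric sequence.
i=0: S_0 = 0.17 * 1.34^0 = 0.17
i=1: S_1 = 0.17 * 1.34^1 ≈ 0.23
i=2: S_2 = 0.17 * 1.34^2 ≈ 0.31
i=3: S_3 = 0.17 * 1.34^3 ≈ 0.41
i=4: S_4 = 0.17 * 1.34^4 ≈ 0.55
i=5: S_5 = 0.17 * 1.34^5 ≈ 0.73
The first 6 terms are: [0.17, 0.23, 0.31, 0.41, 0.55, 0.73]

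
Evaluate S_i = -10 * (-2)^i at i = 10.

S_10 = -10 * (-2)^10 = -10 * 1024 = -10240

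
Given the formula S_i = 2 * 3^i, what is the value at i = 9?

S_9 = 2 * 3^9 = 2 * 19683 = 39366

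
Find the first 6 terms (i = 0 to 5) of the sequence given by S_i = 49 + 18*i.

This is an arithmetic sequence.
i=0: S_0 = 49 + 18*0 = 49
i=1: S_1 = 49 + 18*1 = 67
i=2: S_2 = 49 + 18*2 = 85
i=3: S_3 = 49 + 18*3 = 103
i=4: S_4 = 49 + 18*4 = 121
i=5: S_5 = 49 + 18*5 = 139
The first 6 terms are: [49, 67, 85, 103, 121, 139]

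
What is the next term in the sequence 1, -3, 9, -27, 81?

Ratios: -3 / 1 = -3.0
This is a geometric sequence with common ratio r = -3.
Next term = 81 * -3 = -243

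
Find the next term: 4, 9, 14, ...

Differences: 9 - 4 = 5
This is an arithmetic sequence with common difference d = 5.
Next term = 14 + 5 = 19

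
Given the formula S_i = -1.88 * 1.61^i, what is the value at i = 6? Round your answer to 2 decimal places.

S_6 = -1.88 * 1.61^6 ≈ -1.88 * 17.4163 ≈ -32.74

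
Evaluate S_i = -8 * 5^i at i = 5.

S_5 = -8 * 5^5 = -8 * 3125 = -25000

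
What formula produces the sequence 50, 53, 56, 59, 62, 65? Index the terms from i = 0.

Check differences: 53 - 50 = 3
56 - 53 = 3
Common difference d = 3.
First term a = 50.
Formula: S_i = 50 + 3*i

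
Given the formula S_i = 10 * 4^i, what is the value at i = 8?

S_8 = 10 * 4^8 = 10 * 65536 = 655360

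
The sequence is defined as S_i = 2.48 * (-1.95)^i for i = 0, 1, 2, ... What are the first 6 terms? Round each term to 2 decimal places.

This is a geometric sequence.
i=0: S_0 = 2.48 * (-1.95)^0 = 2.48
i=1: S_1 = 2.48 * (-1.95)^1 ≈ -4.84
i=2: S_2 = 2.48 * (-1.95)^2 ≈ 9.43
i=3: S_3 = 2.48 * (-1.95)^3 ≈ -18.39
i=4: S_4 = 2.48 * (-1.95)^4 ≈ 35.86
i=5: S_5 = 2.48 * (-1.95)^5 ≈ -69.92
The first 6 terms are: [2.48, -4.84, 9.43, -18.39, 35.86, -69.92]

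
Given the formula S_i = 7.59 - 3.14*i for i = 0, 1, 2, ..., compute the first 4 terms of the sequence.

This is an arithmetic sequence.
i=0: S_0 = 7.59 + -3.14*0 = 7.59
i=1: S_1 = 7.59 + -3.14*1 = 4.45
i=2: S_2 = 7.59 + -3.14*2 = 1.31
i=3: S_3 = 7.59 + -3.14*3 = -1.83
The first 4 terms are: [7.59, 4.45, 1.31, -1.83]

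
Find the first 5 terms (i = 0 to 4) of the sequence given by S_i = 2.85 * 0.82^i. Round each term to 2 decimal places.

This is a geometric sequence.
i=0: S_0 = 2.85 * 0.82^0 = 2.85
i=1: S_1 = 2.85 * 0.82^1 ≈ 2.34
i=2: S_2 = 2.85 * 0.82^2 ≈ 1.92
i=3: S_3 = 2.85 * 0.82^3 ≈ 1.57
i=4: S_4 = 2.85 * 0.82^4 ≈ 1.29
The first 5 terms are: [2.85, 2.34, 1.92, 1.57, 1.29]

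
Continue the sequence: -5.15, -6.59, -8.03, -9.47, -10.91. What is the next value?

Differences: -6.59 - -5.15 = -1.44
This is an arithmetic sequence with common difference d = -1.44.
Next term = -10.91 + -1.44 = -12.35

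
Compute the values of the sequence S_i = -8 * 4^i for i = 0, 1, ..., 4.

This is a geometric sequence.
i=0: S_0 = -8 * 4^0 = -8
i=1: S_1 = -8 * 4^1 = -32
i=2: S_2 = -8 * 4^2 = -128
i=3: S_3 = -8 * 4^3 = -512
i=4: S_4 = -8 * 4^4 = -2048
The first 5 terms are: [-8, -32, -128, -512, -2048]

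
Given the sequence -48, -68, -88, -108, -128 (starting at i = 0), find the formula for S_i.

Check differences: -68 - -48 = -20
-88 - -68 = -20
Common difference d = -20.
First term a = -48.
Formula: S_i = -48 - 20*i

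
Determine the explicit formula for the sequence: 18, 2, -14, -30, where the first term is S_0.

Check differences: 2 - 18 = -16
-14 - 2 = -16
Common difference d = -16.
First term a = 18.
Formula: S_i = 18 - 16*i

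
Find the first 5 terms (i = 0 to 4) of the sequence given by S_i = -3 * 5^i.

This is a geometric sequence.
i=0: S_0 = -3 * 5^0 = -3
i=1: S_1 = -3 * 5^1 = -15
i=2: S_2 = -3 * 5^2 = -75
i=3: S_3 = -3 * 5^3 = -375
i=4: S_4 = -3 * 5^4 = -1875
The first 5 terms are: [-3, -15, -75, -375, -1875]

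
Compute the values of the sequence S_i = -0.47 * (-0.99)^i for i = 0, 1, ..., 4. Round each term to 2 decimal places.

This is a geometric sequence.
i=0: S_0 = -0.47 * (-0.99)^0 = -0.47
i=1: S_1 = -0.47 * (-0.99)^1 ≈ 0.47
i=2: S_2 = -0.47 * (-0.99)^2 ≈ -0.46
i=3: S_3 = -0.47 * (-0.99)^3 ≈ 0.46
i=4: S_4 = -0.47 * (-0.99)^4 ≈ -0.45
The first 5 terms are: [-0.47, 0.47, -0.46, 0.46, -0.45]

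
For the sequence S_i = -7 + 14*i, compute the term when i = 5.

S_5 = -7 + 14*5 = -7 + 70 = 63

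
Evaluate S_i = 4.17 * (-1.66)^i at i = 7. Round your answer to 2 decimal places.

S_7 = 4.17 * (-1.66)^7 ≈ 4.17 * -34.7341 ≈ -144.84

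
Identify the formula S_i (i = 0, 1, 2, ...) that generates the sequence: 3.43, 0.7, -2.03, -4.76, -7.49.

Check differences: 0.7 - 3.43 = -2.73
-2.03 - 0.7 = -2.73
Common difference d = -2.73.
First term a = 3.43.
Formula: S_i = 3.43 - 2.73*i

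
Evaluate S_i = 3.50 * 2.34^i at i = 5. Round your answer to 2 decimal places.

S_5 = 3.5 * 2.34^5 ≈ 3.5 * 70.1583 ≈ 245.55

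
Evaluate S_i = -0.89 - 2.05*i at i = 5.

S_5 = -0.89 + -2.05*5 = -0.89 + -10.25 = -11.14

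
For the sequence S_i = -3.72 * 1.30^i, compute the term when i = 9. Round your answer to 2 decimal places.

S_9 = -3.72 * 1.3^9 ≈ -3.72 * 10.6045 ≈ -39.45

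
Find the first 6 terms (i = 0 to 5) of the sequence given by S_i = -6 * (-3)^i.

This is a geometric sequence.
i=0: S_0 = -6 * (-3)^0 = -6
i=1: S_1 = -6 * (-3)^1 = 18
i=2: S_2 = -6 * (-3)^2 = -54
i=3: S_3 = -6 * (-3)^3 = 162
i=4: S_4 = -6 * (-3)^4 = -486
i=5: S_5 = -6 * (-3)^5 = 1458
The first 6 terms are: [-6, 18, -54, 162, -486, 1458]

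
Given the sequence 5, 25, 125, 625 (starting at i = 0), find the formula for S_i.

Check ratios: 25 / 5 = 5.0
Common ratio r = 5.
First term a = 5.
Formula: S_i = 5 * 5^i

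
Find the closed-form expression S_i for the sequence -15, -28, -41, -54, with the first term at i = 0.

Check differences: -28 - -15 = -13
-41 - -28 = -13
Common difference d = -13.
First term a = -15.
Formula: S_i = -15 - 13*i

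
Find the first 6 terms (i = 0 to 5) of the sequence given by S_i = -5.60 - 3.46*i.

This is an arithmetic sequence.
i=0: S_0 = -5.6 + -3.46*0 = -5.6
i=1: S_1 = -5.6 + -3.46*1 = -9.06
i=2: S_2 = -5.6 + -3.46*2 = -12.52
i=3: S_3 = -5.6 + -3.46*3 = -15.98
i=4: S_4 = -5.6 + -3.46*4 = -19.44
i=5: S_5 = -5.6 + -3.46*5 = -22.9
The first 6 terms are: [-5.6, -9.06, -12.52, -15.98, -19.44, -22.9]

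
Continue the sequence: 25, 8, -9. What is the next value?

Differences: 8 - 25 = -17
This is an arithmetic sequence with common difference d = -17.
Next term = -9 + -17 = -26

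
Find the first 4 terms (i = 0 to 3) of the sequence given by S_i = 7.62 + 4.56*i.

This is an arithmetic sequence.
i=0: S_0 = 7.62 + 4.56*0 = 7.62
i=1: S_1 = 7.62 + 4.56*1 = 12.18
i=2: S_2 = 7.62 + 4.56*2 = 16.74
i=3: S_3 = 7.62 + 4.56*3 = 21.3
The first 4 terms are: [7.62, 12.18, 16.74, 21.3]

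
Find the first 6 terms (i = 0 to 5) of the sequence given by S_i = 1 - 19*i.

This is an arithmetic sequence.
i=0: S_0 = 1 + -19*0 = 1
i=1: S_1 = 1 + -19*1 = -18
i=2: S_2 = 1 + -19*2 = -37
i=3: S_3 = 1 + -19*3 = -56
i=4: S_4 = 1 + -19*4 = -75
i=5: S_5 = 1 + -19*5 = -94
The first 6 terms are: [1, -18, -37, -56, -75, -94]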